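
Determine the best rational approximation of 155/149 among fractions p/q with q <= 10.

Expand x = 155/149 as a continued fraction with the Euclidean algorithm:
  155 = 1*149 + 6, so a_0 = 1.
  149 = 24*6 + 5, so a_1 = 24.
  6 = 1*5 + 1, so a_2 = 1.
  5 = 5*1 + 0, so a_3 = 5.
so x = [1; 24, 1, 5].
Convergents (p_i = a_i*p_{i-1} + p_{i-2}, q_i = a_i*q_{i-1} + q_{i-2} with p_{-2}=0, p_{-1}=1, q_{-2}=1, q_{-1}=0), until the denominator exceeds 10:
  i=0: a_0=1, p_0 = 1*1 + 0 = 1, q_0 = 1*0 + 1 = 1.
  i=1: a_1=24, p_1 = 24*1 + 1 = 25, q_1 = 24*1 + 0 = 24.
q_1 = 24 > 10, so the last convergent with denominator <= 10 is p_0/q_0 = 1/1.
The closest fraction with denominator <= 10 is either p_0/q_0 or the intermediate fraction (k*p_0 + p_{-1})/(k*q_0 + q_{-1}) with the largest k >= 1 whose denominator stays <= 10; these approach x as k grows, and every other convergent or intermediate fraction in range is farther away.
Largest k: floor((10 - q_{-1})/q_0) = floor((10 - 0)/1) = 10 (using the seeds p_{-1} = 1, q_{-1} = 0).
That gives (10*1 + 1)/(10*1 + 0) = 11/10.
Compare the errors: |x - 1/1| = |155*1 - 1*149|/(149*1) = 6/149, and |x - 11/10| = |155*10 - 11*149|/(149*10) = 89/1490.
Cross-multiplying, 6*1490 = 8940 < 13261 = 89*149, so 6/149 is smaller: the convergent 1/1 is closer to x than 11/10.

1/1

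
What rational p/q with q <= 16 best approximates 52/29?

9/5

Expand x = 52/29 as a continued fraction with the Euclidean algorithm:
  52 = 1*29 + 23, so a_0 = 1.
  29 = 1*23 + 6, so a_1 = 1.
  23 = 3*6 + 5, so a_2 = 3.
  6 = 1*5 + 1, so a_3 = 1.
  5 = 5*1 + 0, so a_4 = 5.
so x = [1; 1, 3, 1, 5].
Convergents (p_i = a_i*p_{i-1} + p_{i-2}, q_i = a_i*q_{i-1} + q_{i-2} with p_{-2}=0, p_{-1}=1, q_{-2}=1, q_{-1}=0), until the denominator exceeds 16:
  i=0: a_0=1, p_0 = 1*1 + 0 = 1, q_0 = 1*0 + 1 = 1.
  i=1: a_1=1, p_1 = 1*1 + 1 = 2, q_1 = 1*1 + 0 = 1.
  i=2: a_2=3, p_2 = 3*2 + 1 = 7, q_2 = 3*1 + 1 = 4.
  i=3: a_3=1, p_3 = 1*7 + 2 = 9, q_3 = 1*4 + 1 = 5.
  i=4: a_4=5, p_4 = 5*9 + 7 = 52, q_4 = 5*5 + 4 = 29.
q_4 = 29 > 16, so the last convergent with denominator <= 16 is p_3/q_3 = 9/5.
The closest fraction with denominator <= 16 is either p_3/q_3 or the intermediate fraction (k*p_3 + p_2)/(k*q_3 + q_2) with the largest k >= 1 whose denominator stays <= 16; these approach x as k grows, and every other convergent or intermediate fraction in range is farther away.
Largest k: floor((16 - q_2)/q_3) = floor((16 - 4)/5) = 2.
That gives (2*9 + 7)/(2*5 + 4) = 25/14.
Compare the errors: |x - 9/5| = |52*5 - 9*29|/(29*5) = 1/145, and |x - 25/14| = |52*14 - 25*29|/(29*14) = 3/406.
Cross-multiplying, 1*406 = 406 < 435 = 3*145, so 1/145 is smaller: the convergent 9/5 is closer to x than 25/14.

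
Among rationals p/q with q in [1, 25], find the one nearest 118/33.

Expand x = 118/33 as a continued fraction with the Euclidean algorithm:
  118 = 3*33 + 19, so a_0 = 3.
  33 = 1*19 + 14, so a_1 = 1.
  19 = 1*14 + 5, so a_2 = 1.
  14 = 2*5 + 4, so a_3 = 2.
  5 = 1*4 + 1, so a_4 = 1.
  4 = 4*1 + 0, so a_5 = 4.
so x = [3; 1, 1, 2, 1, 4].
Convergents (p_i = a_i*p_{i-1} + p_{i-2}, q_i = a_i*q_{i-1} + q_{i-2} with p_{-2}=0, p_{-1}=1, q_{-2}=1, q_{-1}=0), until the denominator exceeds 25:
  i=0: a_0=3, p_0 = 3*1 + 0 = 3, q_0 = 3*0 + 1 = 1.
  i=1: a_1=1, p_1 = 1*3 + 1 = 4, q_1 = 1*1 + 0 = 1.
  i=2: a_2=1, p_2 = 1*4 + 3 = 7, q_2 = 1*1 + 1 = 2.
  i=3: a_3=2, p_3 = 2*7 + 4 = 18, q_3 = 2*2 + 1 = 5.
  i=4: a_4=1, p_4 = 1*18 + 7 = 25, q_4 = 1*5 + 2 = 7.
  i=5: a_5=4, p_5 = 4*25 + 18 = 118, q_5 = 4*7 + 5 = 33.
q_5 = 33 > 25, so the last convergent with denominator <= 25 is p_4/q_4 = 25/7.
The closest fraction with denominator <= 25 is either p_4/q_4 or the intermediate fraction (k*p_4 + p_3)/(k*q_4 + q_3) with the largest k >= 1 whose denominator stays <= 25; these approach x as k grows, and every other convergent or intermediate fraction in range is farther away.
Largest k: floor((25 - q_3)/q_4) = floor((25 - 5)/7) = 2.
That gives (2*25 + 18)/(2*7 + 5) = 68/19.
Compare the errors: |x - 25/7| = |118*7 - 25*33|/(33*7) = 1/231, and |x - 68/19| = |118*19 - 68*33|/(33*19) = 2/627.
Cross-multiplying, 2*231 = 462 < 627 = 1*627, so 2/627 is smaller: the intermediate fraction 68/19 is closer to x than 25/7.

68/19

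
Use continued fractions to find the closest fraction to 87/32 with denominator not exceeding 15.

Expand x = 87/32 as a continued fraction with the Euclidean algorithm:
  87 = 2*32 + 23, so a_0 = 2.
  32 = 1*23 + 9, so a_1 = 1.
  23 = 2*9 + 5, so a_2 = 2.
  9 = 1*5 + 4, so a_3 = 1.
  5 = 1*4 + 1, so a_4 = 1.
  4 = 4*1 + 0, so a_5 = 4.
so x = [2; 1, 2, 1, 1, 4].
Convergents (p_i = a_i*p_{i-1} + p_{i-2}, q_i = a_i*q_{i-1} + q_{i-2} with p_{-2}=0, p_{-1}=1, q_{-2}=1, q_{-1}=0), until the denominator exceeds 15:
  i=0: a_0=2, p_0 = 2*1 + 0 = 2, q_0 = 2*0 + 1 = 1.
  i=1: a_1=1, p_1 = 1*2 + 1 = 3, q_1 = 1*1 + 0 = 1.
  i=2: a_2=2, p_2 = 2*3 + 2 = 8, q_2 = 2*1 + 1 = 3.
  i=3: a_3=1, p_3 = 1*8 + 3 = 11, q_3 = 1*3 + 1 = 4.
  i=4: a_4=1, p_4 = 1*11 + 8 = 19, q_4 = 1*4 + 3 = 7.
  i=5: a_5=4, p_5 = 4*19 + 11 = 87, q_5 = 4*7 + 4 = 32.
q_5 = 32 > 15, so the last convergent with denominator <= 15 is p_4/q_4 = 19/7.
The closest fraction with denominator <= 15 is either p_4/q_4 or the intermediate fraction (k*p_4 + p_3)/(k*q_4 + q_3) with the largest k >= 1 whose denominator stays <= 15; these approach x as k grows, and every other convergent or intermediate fraction in range is farther away.
Largest k: floor((15 - q_3)/q_4) = floor((15 - 4)/7) = 1.
That gives (1*19 + 11)/(1*7 + 4) = 30/11.
Compare the errors: |x - 19/7| = |87*7 - 19*32|/(32*7) = 1/224, and |x - 30/11| = |87*11 - 30*32|/(32*11) = 3/352.
Cross-multiplying, 1*352 = 352 < 672 = 3*224, so 1/224 is smaller: the convergent 19/7 is closer to x than 30/11.

19/7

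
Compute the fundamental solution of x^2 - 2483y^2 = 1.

(x, y) = (13753, 276)

First expand sqrt(2483) as a continued fraction. With x_i = (sqrt(2483) + m_i)/d_i and (m_0, d_0) = (0, 1): a_0 = floor(sqrt(2483)) = 49, since 49^2 = 2401 <= 2483 < 2500 = 50^2.
Iterate m_{i+1} = d_i*a_i - m_i, d_{i+1} = (2483 - m_{i+1}^2)/d_i, a_{i+1} = floor((a_0 + m_{i+1})/d_{i+1}):
  m_1 = 1*49 - 0 = 49, d_1 = (2483 - 49^2)/1 = 82/1 = 82, a_1 = floor((49 + 49)/82) = 1.
  m_2 = 82*1 - 49 = 33, d_2 = (2483 - 33^2)/82 = 1394/82 = 17, a_2 = floor((49 + 33)/17) = 4.
  m_3 = 17*4 - 33 = 35, d_3 = (2483 - 35^2)/17 = 1258/17 = 74, a_3 = floor((49 + 35)/74) = 1.
  m_4 = 74*1 - 35 = 39, d_4 = (2483 - 39^2)/74 = 962/74 = 13, a_4 = floor((49 + 39)/13) = 6.
  m_5 = 13*6 - 39 = 39, d_5 = (2483 - 39^2)/13 = 962/13 = 74, a_5 = floor((49 + 39)/74) = 1.
  m_6 = 74*1 - 39 = 35, d_6 = (2483 - 35^2)/74 = 1258/74 = 17, a_6 = floor((49 + 35)/17) = 4.
  m_7 = 17*4 - 35 = 33, d_7 = (2483 - 33^2)/17 = 1394/17 = 82, a_7 = floor((49 + 33)/82) = 1.
  m_8 = 82*1 - 33 = 49, d_8 = (2483 - 49^2)/82 = 82/82 = 1, a_8 = floor((49 + 49)/1) = 98.
  m_9 = 1*98 - 49 = 49, d_9 = (2483 - 49^2)/1 = 82/1 = 82: (m_9, d_9) = (m_1, d_1) = (49, 82), so from here the quotients repeat a_1, ..., a_8; the period length is 8.
So sqrt(2483) = [49; (1, 4, 1, 6, 1, 4, 1, 98)] with period length k = 8.
k is even, so the fundamental solution of x^2 - 2483y^2 = 1 is (p_{k-1}, q_{k-1}) = (p_7, q_7); compute convergents through index 7.
Convergents (p_i = a_i*p_{i-1} + p_{i-2}, q_i = a_i*q_{i-1} + q_{i-2} with p_{-2}=0, p_{-1}=1, q_{-2}=1, q_{-1}=0):
  i=0: a_0=49, p_0 = 49*1 + 0 = 49, q_0 = 49*0 + 1 = 1.
  i=1: a_1=1, p_1 = 1*49 + 1 = 50, q_1 = 1*1 + 0 = 1.
  i=2: a_2=4, p_2 = 4*50 + 49 = 249, q_2 = 4*1 + 1 = 5.
  i=3: a_3=1, p_3 = 1*249 + 50 = 299, q_3 = 1*5 + 1 = 6.
  i=4: a_4=6, p_4 = 6*299 + 249 = 2043, q_4 = 6*6 + 5 = 41.
  i=5: a_5=1, p_5 = 1*2043 + 299 = 2342, q_5 = 1*41 + 6 = 47.
  i=6: a_6=4, p_6 = 4*2342 + 2043 = 11411, q_6 = 4*47 + 41 = 229.
  i=7: a_7=1, p_7 = 1*11411 + 2342 = 13753, q_7 = 1*229 + 47 = 276.
Check: 13753^2 - 2483*276^2 = 189145009 - 189145008 = 1, so (x, y) = (13753, 276) solves the equation, and by the theorem it is the least positive solution.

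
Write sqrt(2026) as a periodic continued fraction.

[45; (90)]

Write x_i = (sqrt(2026) + m_i)/d_i with (m_0, d_0) = (0, 1). a_0 = floor(sqrt(2026)) = 45, since 45^2 = 2025 <= 2026 < 2116 = 46^2.
Iterate m_{i+1} = d_i*a_i - m_i, d_{i+1} = (2026 - m_{i+1}^2)/d_i, a_{i+1} = floor((a_0 + m_{i+1})/d_{i+1}):
  m_1 = 1*45 - 0 = 45, d_1 = (2026 - 45^2)/1 = 1/1 = 1, a_1 = floor((45 + 45)/1) = 90.
  m_2 = 1*90 - 45 = 45, d_2 = (2026 - 45^2)/1 = 1/1 = 1: (m_2, d_2) = (m_1, d_1) = (45, 1), so from here the quotient a_1 repeats; the period length is 1.
Hence the expansion of sqrt(2026) is a_0 = 45 followed by the repeating block 90 (period 1).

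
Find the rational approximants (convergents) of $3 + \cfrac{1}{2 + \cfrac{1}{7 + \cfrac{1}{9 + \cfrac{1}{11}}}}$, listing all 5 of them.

Using the convergent recurrence p_i = a_i*p_{i-1} + p_{i-2}, q_i = a_i*q_{i-1} + q_{i-2} with p_{-2}=0, p_{-1}=1, q_{-2}=1, q_{-1}=0:
  i=0: a_0=3, p_0 = 3*1 + 0 = 3, q_0 = 3*0 + 1 = 1.
  i=1: a_1=2, p_1 = 2*3 + 1 = 7, q_1 = 2*1 + 0 = 2.
  i=2: a_2=7, p_2 = 7*7 + 3 = 52, q_2 = 7*2 + 1 = 15.
  i=3: a_3=9, p_3 = 9*52 + 7 = 475, q_3 = 9*15 + 2 = 137.
  i=4: a_4=11, p_4 = 11*475 + 52 = 5277, q_4 = 11*137 + 15 = 1522.

3/1, 7/2, 52/15, 475/137, 5277/1522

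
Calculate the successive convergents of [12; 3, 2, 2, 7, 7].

12/1, 37/3, 86/7, 209/17, 1549/126, 11052/899

Using the convergent recurrence p_i = a_i*p_{i-1} + p_{i-2}, q_i = a_i*q_{i-1} + q_{i-2} with p_{-2}=0, p_{-1}=1, q_{-2}=1, q_{-1}=0:
  i=0: a_0=12, p_0 = 12*1 + 0 = 12, q_0 = 12*0 + 1 = 1.
  i=1: a_1=3, p_1 = 3*12 + 1 = 37, q_1 = 3*1 + 0 = 3.
  i=2: a_2=2, p_2 = 2*37 + 12 = 86, q_2 = 2*3 + 1 = 7.
  i=3: a_3=2, p_3 = 2*86 + 37 = 209, q_3 = 2*7 + 3 = 17.
  i=4: a_4=7, p_4 = 7*209 + 86 = 1549, q_4 = 7*17 + 7 = 126.
  i=5: a_5=7, p_5 = 7*1549 + 209 = 11052, q_5 = 7*126 + 17 = 899.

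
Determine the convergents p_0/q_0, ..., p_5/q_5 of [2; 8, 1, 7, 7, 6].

Using the convergent recurrence p_i = a_i*p_{i-1} + p_{i-2}, q_i = a_i*q_{i-1} + q_{i-2} with p_{-2}=0, p_{-1}=1, q_{-2}=1, q_{-1}=0:
  i=0: a_0=2, p_0 = 2*1 + 0 = 2, q_0 = 2*0 + 1 = 1.
  i=1: a_1=8, p_1 = 8*2 + 1 = 17, q_1 = 8*1 + 0 = 8.
  i=2: a_2=1, p_2 = 1*17 + 2 = 19, q_2 = 1*8 + 1 = 9.
  i=3: a_3=7, p_3 = 7*19 + 17 = 150, q_3 = 7*9 + 8 = 71.
  i=4: a_4=7, p_4 = 7*150 + 19 = 1069, q_4 = 7*71 + 9 = 506.
  i=5: a_5=6, p_5 = 6*1069 + 150 = 6564, q_5 = 6*506 + 71 = 3107.

2/1, 17/8, 19/9, 150/71, 1069/506, 6564/3107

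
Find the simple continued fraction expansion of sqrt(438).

Write x_i = (sqrt(438) + m_i)/d_i with (m_0, d_0) = (0, 1). a_0 = floor(sqrt(438)) = 20, since 20^2 = 400 <= 438 < 441 = 21^2.
Iterate m_{i+1} = d_i*a_i - m_i, d_{i+1} = (438 - m_{i+1}^2)/d_i, a_{i+1} = floor((a_0 + m_{i+1})/d_{i+1}):
  m_1 = 1*20 - 0 = 20, d_1 = (438 - 20^2)/1 = 38/1 = 38, a_1 = floor((20 + 20)/38) = 1.
  m_2 = 38*1 - 20 = 18, d_2 = (438 - 18^2)/38 = 114/38 = 3, a_2 = floor((20 + 18)/3) = 12.
  m_3 = 3*12 - 18 = 18, d_3 = (438 - 18^2)/3 = 114/3 = 38, a_3 = floor((20 + 18)/38) = 1.
  m_4 = 38*1 - 18 = 20, d_4 = (438 - 20^2)/38 = 38/38 = 1, a_4 = floor((20 + 20)/1) = 40.
  m_5 = 1*40 - 20 = 20, d_5 = (438 - 20^2)/1 = 38/1 = 38: (m_5, d_5) = (m_1, d_1) = (20, 38), so from here the quotients repeat a_1, ..., a_4; the period length is 4.
Hence the expansion of sqrt(438) is a_0 = 20 followed by the repeating block 1, 12, 1, 40 (period 4).

[20; (1, 12, 1, 40)]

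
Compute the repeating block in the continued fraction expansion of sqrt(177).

[13; (3, 3, 2, 8, 2, 3, 3, 26)]

Write x_i = (sqrt(177) + m_i)/d_i with (m_0, d_0) = (0, 1). a_0 = floor(sqrt(177)) = 13, since 13^2 = 169 <= 177 < 196 = 14^2.
Iterate m_{i+1} = d_i*a_i - m_i, d_{i+1} = (177 - m_{i+1}^2)/d_i, a_{i+1} = floor((a_0 + m_{i+1})/d_{i+1}):
  m_1 = 1*13 - 0 = 13, d_1 = (177 - 13^2)/1 = 8/1 = 8, a_1 = floor((13 + 13)/8) = 3.
  m_2 = 8*3 - 13 = 11, d_2 = (177 - 11^2)/8 = 56/8 = 7, a_2 = floor((13 + 11)/7) = 3.
  m_3 = 7*3 - 11 = 10, d_3 = (177 - 10^2)/7 = 77/7 = 11, a_3 = floor((13 + 10)/11) = 2.
  m_4 = 11*2 - 10 = 12, d_4 = (177 - 12^2)/11 = 33/11 = 3, a_4 = floor((13 + 12)/3) = 8.
  m_5 = 3*8 - 12 = 12, d_5 = (177 - 12^2)/3 = 33/3 = 11, a_5 = floor((13 + 12)/11) = 2.
  m_6 = 11*2 - 12 = 10, d_6 = (177 - 10^2)/11 = 77/11 = 7, a_6 = floor((13 + 10)/7) = 3.
  m_7 = 7*3 - 10 = 11, d_7 = (177 - 11^2)/7 = 56/7 = 8, a_7 = floor((13 + 11)/8) = 3.
  m_8 = 8*3 - 11 = 13, d_8 = (177 - 13^2)/8 = 8/8 = 1, a_8 = floor((13 + 13)/1) = 26.
  m_9 = 1*26 - 13 = 13, d_9 = (177 - 13^2)/1 = 8/1 = 8: (m_9, d_9) = (m_1, d_1) = (13, 8), so from here the quotients repeat a_1, ..., a_8; the period length is 8.
Hence the expansion of sqrt(177) is a_0 = 13 followed by the repeating block 3, 3, 2, 8, 2, 3, 3, 26 (period 8).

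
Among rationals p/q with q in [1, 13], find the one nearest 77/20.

50/13

Expand x = 77/20 as a continued fraction with the Euclidean algorithm:
  77 = 3*20 + 17, so a_0 = 3.
  20 = 1*17 + 3, so a_1 = 1.
  17 = 5*3 + 2, so a_2 = 5.
  3 = 1*2 + 1, so a_3 = 1.
  2 = 2*1 + 0, so a_4 = 2.
so x = [3; 1, 5, 1, 2].
Convergents (p_i = a_i*p_{i-1} + p_{i-2}, q_i = a_i*q_{i-1} + q_{i-2} with p_{-2}=0, p_{-1}=1, q_{-2}=1, q_{-1}=0), until the denominator exceeds 13:
  i=0: a_0=3, p_0 = 3*1 + 0 = 3, q_0 = 3*0 + 1 = 1.
  i=1: a_1=1, p_1 = 1*3 + 1 = 4, q_1 = 1*1 + 0 = 1.
  i=2: a_2=5, p_2 = 5*4 + 3 = 23, q_2 = 5*1 + 1 = 6.
  i=3: a_3=1, p_3 = 1*23 + 4 = 27, q_3 = 1*6 + 1 = 7.
  i=4: a_4=2, p_4 = 2*27 + 23 = 77, q_4 = 2*7 + 6 = 20.
q_4 = 20 > 13, so the last convergent with denominator <= 13 is p_3/q_3 = 27/7.
The closest fraction with denominator <= 13 is either p_3/q_3 or the intermediate fraction (k*p_3 + p_2)/(k*q_3 + q_2) with the largest k >= 1 whose denominator stays <= 13; these approach x as k grows, and every other convergent or intermediate fraction in range is farther away.
Largest k: floor((13 - q_2)/q_3) = floor((13 - 6)/7) = 1.
That gives (1*27 + 23)/(1*7 + 6) = 50/13.
Compare the errors: |x - 27/7| = |77*7 - 27*20|/(20*7) = 1/140, and |x - 50/13| = |77*13 - 50*20|/(20*13) = 1/260.
Cross-multiplying, 1*140 = 140 < 260 = 1*260, so 1/260 is smaller: the intermediate fraction 50/13 is closer to x than 27/7.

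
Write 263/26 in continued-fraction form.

[10; 8, 1, 2]

Run the Euclidean algorithm on 263 and 26; the successive quotients are the partial quotients a_0, a_1, ... (each step inverts the fractional part left over by the previous one):
  263 = 10*26 + 3, so a_0 = 10.
  26 = 8*3 + 2, so a_1 = 8.
  3 = 1*2 + 1, so a_2 = 1.
  2 = 2*1 + 0, so a_3 = 2.
The remainder reaches 0 after 4 divisions, so the expansion has 4 partial quotients, read off in order.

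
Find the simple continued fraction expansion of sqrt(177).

Write x_i = (sqrt(177) + m_i)/d_i with (m_0, d_0) = (0, 1). a_0 = floor(sqrt(177)) = 13, since 13^2 = 169 <= 177 < 196 = 14^2.
Iterate m_{i+1} = d_i*a_i - m_i, d_{i+1} = (177 - m_{i+1}^2)/d_i, a_{i+1} = floor((a_0 + m_{i+1})/d_{i+1}):
  m_1 = 1*13 - 0 = 13, d_1 = (177 - 13^2)/1 = 8/1 = 8, a_1 = floor((13 + 13)/8) = 3.
  m_2 = 8*3 - 13 = 11, d_2 = (177 - 11^2)/8 = 56/8 = 7, a_2 = floor((13 + 11)/7) = 3.
  m_3 = 7*3 - 11 = 10, d_3 = (177 - 10^2)/7 = 77/7 = 11, a_3 = floor((13 + 10)/11) = 2.
  m_4 = 11*2 - 10 = 12, d_4 = (177 - 12^2)/11 = 33/11 = 3, a_4 = floor((13 + 12)/3) = 8.
  m_5 = 3*8 - 12 = 12, d_5 = (177 - 12^2)/3 = 33/3 = 11, a_5 = floor((13 + 12)/11) = 2.
  m_6 = 11*2 - 12 = 10, d_6 = (177 - 10^2)/11 = 77/11 = 7, a_6 = floor((13 + 10)/7) = 3.
  m_7 = 7*3 - 10 = 11, d_7 = (177 - 11^2)/7 = 56/7 = 8, a_7 = floor((13 + 11)/8) = 3.
  m_8 = 8*3 - 11 = 13, d_8 = (177 - 13^2)/8 = 8/8 = 1, a_8 = floor((13 + 13)/1) = 26.
  m_9 = 1*26 - 13 = 13, d_9 = (177 - 13^2)/1 = 8/1 = 8: (m_9, d_9) = (m_1, d_1) = (13, 8), so from here the quotients repeat a_1, ..., a_8; the period length is 8.
Hence the expansion of sqrt(177) is a_0 = 13 followed by the repeating block 3, 3, 2, 8, 2, 3, 3, 26 (period 8).

[13; (3, 3, 2, 8, 2, 3, 3, 26)]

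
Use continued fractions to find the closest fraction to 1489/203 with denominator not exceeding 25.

Expand x = 1489/203 as a continued fraction with the Euclidean algorithm:
  1489 = 7*203 + 68, so a_0 = 7.
  203 = 2*68 + 67, so a_1 = 2.
  68 = 1*67 + 1, so a_2 = 1.
  67 = 67*1 + 0, so a_3 = 67.
so x = [7; 2, 1, 67].
Convergents (p_i = a_i*p_{i-1} + p_{i-2}, q_i = a_i*q_{i-1} + q_{i-2} with p_{-2}=0, p_{-1}=1, q_{-2}=1, q_{-1}=0), until the denominator exceeds 25:
  i=0: a_0=7, p_0 = 7*1 + 0 = 7, q_0 = 7*0 + 1 = 1.
  i=1: a_1=2, p_1 = 2*7 + 1 = 15, q_1 = 2*1 + 0 = 2.
  i=2: a_2=1, p_2 = 1*15 + 7 = 22, q_2 = 1*2 + 1 = 3.
  i=3: a_3=67, p_3 = 67*22 + 15 = 1489, q_3 = 67*3 + 2 = 203.
q_3 = 203 > 25, so the last convergent with denominator <= 25 is p_2/q_2 = 22/3.
The closest fraction with denominator <= 25 is either p_2/q_2 or the intermediate fraction (k*p_2 + p_1)/(k*q_2 + q_1) with the largest k >= 1 whose denominator stays <= 25; these approach x as k grows, and every other convergent or intermediate fraction in range is farther away.
Largest k: floor((25 - q_1)/q_2) = floor((25 - 2)/3) = 7.
That gives (7*22 + 15)/(7*3 + 2) = 169/23.
Compare the errors: |x - 22/3| = |1489*3 - 22*203|/(203*3) = 1/609, and |x - 169/23| = |1489*23 - 169*203|/(203*23) = 60/4669.
Cross-multiplying, 1*4669 = 4669 < 36540 = 60*609, so 1/609 is smaller: the convergent 22/3 is closer to x than 169/23.

22/3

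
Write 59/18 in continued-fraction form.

[3; 3, 1, 1, 2]

Run the Euclidean algorithm on 59 and 18; the successive quotients are the partial quotients a_0, a_1, ... (each step inverts the fractional part left over by the previous one):
  59 = 3*18 + 5, so a_0 = 3.
  18 = 3*5 + 3, so a_1 = 3.
  5 = 1*3 + 2, so a_2 = 1.
  3 = 1*2 + 1, so a_3 = 1.
  2 = 2*1 + 0, so a_4 = 2.
The remainder reaches 0 after 5 divisions, so the expansion has 5 partial quotients, read off in order.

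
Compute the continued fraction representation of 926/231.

Run the Euclidean algorithm on 926 and 231; the successive quotients are the partial quotients a_0, a_1, ... (each step inverts the fractional part left over by the previous one):
  926 = 4*231 + 2, so a_0 = 4.
  231 = 115*2 + 1, so a_1 = 115.
  2 = 2*1 + 0, so a_2 = 2.
The remainder reaches 0 after 3 divisions, so the expansion has 3 partial quotients, read off in order.

[4; 115, 2]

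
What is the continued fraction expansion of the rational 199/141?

Run the Euclidean algorithm on 199 and 141; the successive quotients are the partial quotients a_0, a_1, ... (each step inverts the fractional part left over by the previous one):
  199 = 1*141 + 58, so a_0 = 1.
  141 = 2*58 + 25, so a_1 = 2.
  58 = 2*25 + 8, so a_2 = 2.
  25 = 3*8 + 1, so a_3 = 3.
  8 = 8*1 + 0, so a_4 = 8.
The remainder reaches 0 after 5 divisions, so the expansion has 5 partial quotients, read off in order.

[1; 2, 2, 3, 8]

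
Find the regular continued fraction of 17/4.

[4; 4]

Run the Euclidean algorithm on 17 and 4; the successive quotients are the partial quotients a_0, a_1, ... (each step inverts the fractional part left over by the previous one):
  17 = 4*4 + 1, so a_0 = 4.
  4 = 4*1 + 0, so a_1 = 4.
The remainder reaches 0 after 2 divisions, so the expansion has 2 partial quotients, read off in order.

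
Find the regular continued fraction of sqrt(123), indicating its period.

Write x_i = (sqrt(123) + m_i)/d_i with (m_0, d_0) = (0, 1). a_0 = floor(sqrt(123)) = 11, since 11^2 = 121 <= 123 < 144 = 12^2.
Iterate m_{i+1} = d_i*a_i - m_i, d_{i+1} = (123 - m_{i+1}^2)/d_i, a_{i+1} = floor((a_0 + m_{i+1})/d_{i+1}):
  m_1 = 1*11 - 0 = 11, d_1 = (123 - 11^2)/1 = 2/1 = 2, a_1 = floor((11 + 11)/2) = 11.
  m_2 = 2*11 - 11 = 11, d_2 = (123 - 11^2)/2 = 2/2 = 1, a_2 = floor((11 + 11)/1) = 22.
  m_3 = 1*22 - 11 = 11, d_3 = (123 - 11^2)/1 = 2/1 = 2: (m_3, d_3) = (m_1, d_1) = (11, 2), so from here the quotients repeat a_1, a_2; the period length is 2.
Hence the expansion of sqrt(123) is a_0 = 11 followed by the repeating block 11, 22 (period 2).

[11; (11, 22)]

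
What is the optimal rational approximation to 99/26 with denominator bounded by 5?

19/5

Expand x = 99/26 as a continued fraction with the Euclidean algorithm:
  99 = 3*26 + 21, so a_0 = 3.
  26 = 1*21 + 5, so a_1 = 1.
  21 = 4*5 + 1, so a_2 = 4.
  5 = 5*1 + 0, so a_3 = 5.
so x = [3; 1, 4, 5].
Convergents (p_i = a_i*p_{i-1} + p_{i-2}, q_i = a_i*q_{i-1} + q_{i-2} with p_{-2}=0, p_{-1}=1, q_{-2}=1, q_{-1}=0), until the denominator exceeds 5:
  i=0: a_0=3, p_0 = 3*1 + 0 = 3, q_0 = 3*0 + 1 = 1.
  i=1: a_1=1, p_1 = 1*3 + 1 = 4, q_1 = 1*1 + 0 = 1.
  i=2: a_2=4, p_2 = 4*4 + 3 = 19, q_2 = 4*1 + 1 = 5.
  i=3: a_3=5, p_3 = 5*19 + 4 = 99, q_3 = 5*5 + 1 = 26.
q_3 = 26 > 5, so the last convergent with denominator <= 5 is p_2/q_2 = 19/5.
The closest fraction with denominator <= 5 is either p_2/q_2 or the intermediate fraction (k*p_2 + p_1)/(k*q_2 + q_1) with the largest k >= 1 whose denominator stays <= 5; these approach x as k grows, and every other convergent or intermediate fraction in range is farther away.
Largest k: floor((5 - q_1)/q_2) = floor((5 - 1)/5) = 0.
Since k = 0, no intermediate fraction beyond p_2/q_2 has denominator <= 5, so the convergent 19/5 is the closest (its error is |99*5 - 19*26|/(26*5) = 1/130).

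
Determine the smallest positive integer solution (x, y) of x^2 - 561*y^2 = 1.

First expand sqrt(561) as a continued fraction. With x_i = (sqrt(561) + m_i)/d_i and (m_0, d_0) = (0, 1): a_0 = floor(sqrt(561)) = 23, since 23^2 = 529 <= 561 < 576 = 24^2.
Iterate m_{i+1} = d_i*a_i - m_i, d_{i+1} = (561 - m_{i+1}^2)/d_i, a_{i+1} = floor((a_0 + m_{i+1})/d_{i+1}):
  m_1 = 1*23 - 0 = 23, d_1 = (561 - 23^2)/1 = 32/1 = 32, a_1 = floor((23 + 23)/32) = 1.
  m_2 = 32*1 - 23 = 9, d_2 = (561 - 9^2)/32 = 480/32 = 15, a_2 = floor((23 + 9)/15) = 2.
  m_3 = 15*2 - 9 = 21, d_3 = (561 - 21^2)/15 = 120/15 = 8, a_3 = floor((23 + 21)/8) = 5.
  m_4 = 8*5 - 21 = 19, d_4 = (561 - 19^2)/8 = 200/8 = 25, a_4 = floor((23 + 19)/25) = 1.
  m_5 = 25*1 - 19 = 6, d_5 = (561 - 6^2)/25 = 525/25 = 21, a_5 = floor((23 + 6)/21) = 1.
  m_6 = 21*1 - 6 = 15, d_6 = (561 - 15^2)/21 = 336/21 = 16, a_6 = floor((23 + 15)/16) = 2.
  m_7 = 16*2 - 15 = 17, d_7 = (561 - 17^2)/16 = 272/16 = 17, a_7 = floor((23 + 17)/17) = 2.
  m_8 = 17*2 - 17 = 17, d_8 = (561 - 17^2)/17 = 272/17 = 16, a_8 = floor((23 + 17)/16) = 2.
  m_9 = 16*2 - 17 = 15, d_9 = (561 - 15^2)/16 = 336/16 = 21, a_9 = floor((23 + 15)/21) = 1.
  m_10 = 21*1 - 15 = 6, d_10 = (561 - 6^2)/21 = 525/21 = 25, a_10 = floor((23 + 6)/25) = 1.
  m_11 = 25*1 - 6 = 19, d_11 = (561 - 19^2)/25 = 200/25 = 8, a_11 = floor((23 + 19)/8) = 5.
  m_12 = 8*5 - 19 = 21, d_12 = (561 - 21^2)/8 = 120/8 = 15, a_12 = floor((23 + 21)/15) = 2.
  m_13 = 15*2 - 21 = 9, d_13 = (561 - 9^2)/15 = 480/15 = 32, a_13 = floor((23 + 9)/32) = 1.
  m_14 = 32*1 - 9 = 23, d_14 = (561 - 23^2)/32 = 32/32 = 1, a_14 = floor((23 + 23)/1) = 46.
  m_15 = 1*46 - 23 = 23, d_15 = (561 - 23^2)/1 = 32/1 = 32: (m_15, d_15) = (m_1, d_1) = (23, 32), so from here the quotients repeat a_1, ..., a_14; the period length is 14.
So sqrt(561) = [23; (1, 2, 5, 1, 1, 2, 2, 2, 1, 1, 5, 2, 1, 46)] with period length k = 14.
k is even, so the fundamental solution of x^2 - 561y^2 = 1 is (p_{k-1}, q_{k-1}) = (p_13, q_13); compute convergents through index 13.
Convergents (p_i = a_i*p_{i-1} + p_{i-2}, q_i = a_i*q_{i-1} + q_{i-2} with p_{-2}=0, p_{-1}=1, q_{-2}=1, q_{-1}=0):
  i=0: a_0=23, p_0 = 23*1 + 0 = 23, q_0 = 23*0 + 1 = 1.
  i=1: a_1=1, p_1 = 1*23 + 1 = 24, q_1 = 1*1 + 0 = 1.
  i=2: a_2=2, p_2 = 2*24 + 23 = 71, q_2 = 2*1 + 1 = 3.
  i=3: a_3=5, p_3 = 5*71 + 24 = 379, q_3 = 5*3 + 1 = 16.
  i=4: a_4=1, p_4 = 1*379 + 71 = 450, q_4 = 1*16 + 3 = 19.
  i=5: a_5=1, p_5 = 1*450 + 379 = 829, q_5 = 1*19 + 16 = 35.
  i=6: a_6=2, p_6 = 2*829 + 450 = 2108, q_6 = 2*35 + 19 = 89.
  i=7: a_7=2, p_7 = 2*2108 + 829 = 5045, q_7 = 2*89 + 35 = 213.
  i=8: a_8=2, p_8 = 2*5045 + 2108 = 12198, q_8 = 2*213 + 89 = 515.
  i=9: a_9=1, p_9 = 1*12198 + 5045 = 17243, q_9 = 1*515 + 213 = 728.
  i=10: a_10=1, p_10 = 1*17243 + 12198 = 29441, q_10 = 1*728 + 515 = 1243.
  i=11: a_11=5, p_11 = 5*29441 + 17243 = 164448, q_11 = 5*1243 + 728 = 6943.
  i=12: a_12=2, p_12 = 2*164448 + 29441 = 358337, q_12 = 2*6943 + 1243 = 15129.
  i=13: a_13=1, p_13 = 1*358337 + 164448 = 522785, q_13 = 1*15129 + 6943 = 22072.
Check: 522785^2 - 561*22072^2 = 273304156225 - 273304156224 = 1, so (x, y) = (522785, 22072) solves the equation, and by the theorem it is the least positive solution.

(x, y) = (522785, 22072)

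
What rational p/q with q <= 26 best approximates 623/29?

537/25

Expand x = 623/29 as a continued fraction with the Euclidean algorithm:
  623 = 21*29 + 14, so a_0 = 21.
  29 = 2*14 + 1, so a_1 = 2.
  14 = 14*1 + 0, so a_2 = 14.
so x = [21; 2, 14].
Convergents (p_i = a_i*p_{i-1} + p_{i-2}, q_i = a_i*q_{i-1} + q_{i-2} with p_{-2}=0, p_{-1}=1, q_{-2}=1, q_{-1}=0), until the denominator exceeds 26:
  i=0: a_0=21, p_0 = 21*1 + 0 = 21, q_0 = 21*0 + 1 = 1.
  i=1: a_1=2, p_1 = 2*21 + 1 = 43, q_1 = 2*1 + 0 = 2.
  i=2: a_2=14, p_2 = 14*43 + 21 = 623, q_2 = 14*2 + 1 = 29.
q_2 = 29 > 26, so the last convergent with denominator <= 26 is p_1/q_1 = 43/2.
The closest fraction with denominator <= 26 is either p_1/q_1 or the intermediate fraction (k*p_1 + p_0)/(k*q_1 + q_0) with the largest k >= 1 whose denominator stays <= 26; these approach x as k grows, and every other convergent or intermediate fraction in range is farther away.
Largest k: floor((26 - q_0)/q_1) = floor((26 - 1)/2) = 12.
That gives (12*43 + 21)/(12*2 + 1) = 537/25.
Compare the errors: |x - 43/2| = |623*2 - 43*29|/(29*2) = 1/58, and |x - 537/25| = |623*25 - 537*29|/(29*25) = 2/725.
Cross-multiplying, 2*58 = 116 < 725 = 1*725, so 2/725 is smaller: the intermediate fraction 537/25 is closer to x than 43/2.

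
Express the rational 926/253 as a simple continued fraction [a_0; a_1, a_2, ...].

Run the Euclidean algorithm on 926 and 253; the successive quotients are the partial quotients a_0, a_1, ... (each step inverts the fractional part left over by the previous one):
  926 = 3*253 + 167, so a_0 = 3.
  253 = 1*167 + 86, so a_1 = 1.
  167 = 1*86 + 81, so a_2 = 1.
  86 = 1*81 + 5, so a_3 = 1.
  81 = 16*5 + 1, so a_4 = 16.
  5 = 5*1 + 0, so a_5 = 5.
The remainder reaches 0 after 6 divisions, so the expansion has 6 partial quotients, read off in order.

[3; 1, 1, 1, 16, 5]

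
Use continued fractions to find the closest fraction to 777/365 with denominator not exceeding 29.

49/23

Expand x = 777/365 as a continued fraction with the Euclidean algorithm:
  777 = 2*365 + 47, so a_0 = 2.
  365 = 7*47 + 36, so a_1 = 7.
  47 = 1*36 + 11, so a_2 = 1.
  36 = 3*11 + 3, so a_3 = 3.
  11 = 3*3 + 2, so a_4 = 3.
  3 = 1*2 + 1, so a_5 = 1.
  2 = 2*1 + 0, so a_6 = 2.
so x = [2; 7, 1, 3, 3, 1, 2].
Convergents (p_i = a_i*p_{i-1} + p_{i-2}, q_i = a_i*q_{i-1} + q_{i-2} with p_{-2}=0, p_{-1}=1, q_{-2}=1, q_{-1}=0), until the denominator exceeds 29:
  i=0: a_0=2, p_0 = 2*1 + 0 = 2, q_0 = 2*0 + 1 = 1.
  i=1: a_1=7, p_1 = 7*2 + 1 = 15, q_1 = 7*1 + 0 = 7.
  i=2: a_2=1, p_2 = 1*15 + 2 = 17, q_2 = 1*7 + 1 = 8.
  i=3: a_3=3, p_3 = 3*17 + 15 = 66, q_3 = 3*8 + 7 = 31.
q_3 = 31 > 29, so the last convergent with denominator <= 29 is p_2/q_2 = 17/8.
The closest fraction with denominator <= 29 is either p_2/q_2 or the intermediate fraction (k*p_2 + p_1)/(k*q_2 + q_1) with the largest k >= 1 whose denominator stays <= 29; these approach x as k grows, and every other convergent or intermediate fraction in range is farther away.
Largest k: floor((29 - q_1)/q_2) = floor((29 - 7)/8) = 2.
That gives (2*17 + 15)/(2*8 + 7) = 49/23.
Compare the errors: |x - 17/8| = |777*8 - 17*365|/(365*8) = 11/2920, and |x - 49/23| = |777*23 - 49*365|/(365*23) = 14/8395.
Cross-multiplying, 14*2920 = 40880 < 92345 = 11*8395, so 14/8395 is smaller: the intermediate fraction 49/23 is closer to x than 17/8.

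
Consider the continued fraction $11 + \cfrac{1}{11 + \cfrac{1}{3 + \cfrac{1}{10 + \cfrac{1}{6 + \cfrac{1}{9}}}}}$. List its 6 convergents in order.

Using the convergent recurrence p_i = a_i*p_{i-1} + p_{i-2}, q_i = a_i*q_{i-1} + q_{i-2} with p_{-2}=0, p_{-1}=1, q_{-2}=1, q_{-1}=0:
  i=0: a_0=11, p_0 = 11*1 + 0 = 11, q_0 = 11*0 + 1 = 1.
  i=1: a_1=11, p_1 = 11*11 + 1 = 122, q_1 = 11*1 + 0 = 11.
  i=2: a_2=3, p_2 = 3*122 + 11 = 377, q_2 = 3*11 + 1 = 34.
  i=3: a_3=10, p_3 = 10*377 + 122 = 3892, q_3 = 10*34 + 11 = 351.
  i=4: a_4=6, p_4 = 6*3892 + 377 = 23729, q_4 = 6*351 + 34 = 2140.
  i=5: a_5=9, p_5 = 9*23729 + 3892 = 217453, q_5 = 9*2140 + 351 = 19611.

11/1, 122/11, 377/34, 3892/351, 23729/2140, 217453/19611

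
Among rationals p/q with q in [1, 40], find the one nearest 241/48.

Expand x = 241/48 as a continued fraction with the Euclidean algorithm:
  241 = 5*48 + 1, so a_0 = 5.
  48 = 48*1 + 0, so a_1 = 48.
so x = [5; 48].
Convergents (p_i = a_i*p_{i-1} + p_{i-2}, q_i = a_i*q_{i-1} + q_{i-2} with p_{-2}=0, p_{-1}=1, q_{-2}=1, q_{-1}=0), until the denominator exceeds 40:
  i=0: a_0=5, p_0 = 5*1 + 0 = 5, q_0 = 5*0 + 1 = 1.
  i=1: a_1=48, p_1 = 48*5 + 1 = 241, q_1 = 48*1 + 0 = 48.
q_1 = 48 > 40, so the last convergent with denominator <= 40 is p_0/q_0 = 5/1.
The closest fraction with denominator <= 40 is either p_0/q_0 or the intermediate fraction (k*p_0 + p_{-1})/(k*q_0 + q_{-1}) with the largest k >= 1 whose denominator stays <= 40; these approach x as k grows, and every other convergent or intermediate fraction in range is farther away.
Largest k: floor((40 - q_{-1})/q_0) = floor((40 - 0)/1) = 40 (using the seeds p_{-1} = 1, q_{-1} = 0).
That gives (40*5 + 1)/(40*1 + 0) = 201/40.
Compare the errors: |x - 5/1| = |241*1 - 5*48|/(48*1) = 1/48, and |x - 201/40| = |241*40 - 201*48|/(48*40) = 8/1920.
Cross-multiplying, 8*48 = 384 < 1920 = 1*1920, so 8/1920 is smaller: the intermediate fraction 201/40 is closer to x than 5/1.

201/40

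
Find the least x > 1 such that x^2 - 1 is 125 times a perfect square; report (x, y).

First expand sqrt(125) as a continued fraction. With x_i = (sqrt(125) + m_i)/d_i and (m_0, d_0) = (0, 1): a_0 = floor(sqrt(125)) = 11, since 11^2 = 121 <= 125 < 144 = 12^2.
Iterate m_{i+1} = d_i*a_i - m_i, d_{i+1} = (125 - m_{i+1}^2)/d_i, a_{i+1} = floor((a_0 + m_{i+1})/d_{i+1}):
  m_1 = 1*11 - 0 = 11, d_1 = (125 - 11^2)/1 = 4/1 = 4, a_1 = floor((11 + 11)/4) = 5.
  m_2 = 4*5 - 11 = 9, d_2 = (125 - 9^2)/4 = 44/4 = 11, a_2 = floor((11 + 9)/11) = 1.
  m_3 = 11*1 - 9 = 2, d_3 = (125 - 2^2)/11 = 121/11 = 11, a_3 = floor((11 + 2)/11) = 1.
  m_4 = 11*1 - 2 = 9, d_4 = (125 - 9^2)/11 = 44/11 = 4, a_4 = floor((11 + 9)/4) = 5.
  m_5 = 4*5 - 9 = 11, d_5 = (125 - 11^2)/4 = 4/4 = 1, a_5 = floor((11 + 11)/1) = 22.
  m_6 = 1*22 - 11 = 11, d_6 = (125 - 11^2)/1 = 4/1 = 4: (m_6, d_6) = (m_1, d_1) = (11, 4), so from here the quotients repeat a_1, ..., a_5; the period length is 5.
So sqrt(125) = [11; (5, 1, 1, 5, 22)] with period length k = 5.
k is odd, so (p_{k-1}, q_{k-1}) only solves x^2 - 125y^2 = -1 and the fundamental solution of x^2 - 125y^2 = 1 is (p_{2k-1}, q_{2k-1}) = (p_9, q_9); compute convergents through index 9, running through the period twice.
Convergents (p_i = a_i*p_{i-1} + p_{i-2}, q_i = a_i*q_{i-1} + q_{i-2} with p_{-2}=0, p_{-1}=1, q_{-2}=1, q_{-1}=0):
  i=0: a_0=11, p_0 = 11*1 + 0 = 11, q_0 = 11*0 + 1 = 1.
  i=1: a_1=5, p_1 = 5*11 + 1 = 56, q_1 = 5*1 + 0 = 5.
  i=2: a_2=1, p_2 = 1*56 + 11 = 67, q_2 = 1*5 + 1 = 6.
  i=3: a_3=1, p_3 = 1*67 + 56 = 123, q_3 = 1*6 + 5 = 11.
  i=4: a_4=5, p_4 = 5*123 + 67 = 682, q_4 = 5*11 + 6 = 61.
  i=5: a_5=22, p_5 = 22*682 + 123 = 15127, q_5 = 22*61 + 11 = 1353.
  i=6: a_6=5, p_6 = 5*15127 + 682 = 76317, q_6 = 5*1353 + 61 = 6826.
  i=7: a_7=1, p_7 = 1*76317 + 15127 = 91444, q_7 = 1*6826 + 1353 = 8179.
  i=8: a_8=1, p_8 = 1*91444 + 76317 = 167761, q_8 = 1*8179 + 6826 = 15005.
  i=9: a_9=5, p_9 = 5*167761 + 91444 = 930249, q_9 = 5*15005 + 8179 = 83204.
Indeed p_4^2 - 125*q_4^2 = 465124 - 465125 = -1, not +1.
Check: 930249^2 - 125*83204^2 = 865363202001 - 865363202000 = 1, so (x, y) = (930249, 83204) solves the equation, and by the theorem it is the least positive solution.

(x, y) = (930249, 83204)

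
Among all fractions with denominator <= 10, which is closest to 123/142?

Expand x = 123/142 as a continued fraction with the Euclidean algorithm:
  123 = 0*142 + 123, so a_0 = 0.
  142 = 1*123 + 19, so a_1 = 1.
  123 = 6*19 + 9, so a_2 = 6.
  19 = 2*9 + 1, so a_3 = 2.
  9 = 9*1 + 0, so a_4 = 9.
so x = [0; 1, 6, 2, 9].
Convergents (p_i = a_i*p_{i-1} + p_{i-2}, q_i = a_i*q_{i-1} + q_{i-2} with p_{-2}=0, p_{-1}=1, q_{-2}=1, q_{-1}=0), until the denominator exceeds 10:
  i=0: a_0=0, p_0 = 0*1 + 0 = 0, q_0 = 0*0 + 1 = 1.
  i=1: a_1=1, p_1 = 1*0 + 1 = 1, q_1 = 1*1 + 0 = 1.
  i=2: a_2=6, p_2 = 6*1 + 0 = 6, q_2 = 6*1 + 1 = 7.
  i=3: a_3=2, p_3 = 2*6 + 1 = 13, q_3 = 2*7 + 1 = 15.
q_3 = 15 > 10, so the last convergent with denominator <= 10 is p_2/q_2 = 6/7.
The closest fraction with denominator <= 10 is either p_2/q_2 or the intermediate fraction (k*p_2 + p_1)/(k*q_2 + q_1) with the largest k >= 1 whose denominator stays <= 10; these approach x as k grows, and every other convergent or intermediate fraction in range is farther away.
Largest k: floor((10 - q_1)/q_2) = floor((10 - 1)/7) = 1.
That gives (1*6 + 1)/(1*7 + 1) = 7/8.
Compare the errors: |x - 6/7| = |123*7 - 6*142|/(142*7) = 9/994, and |x - 7/8| = |123*8 - 7*142|/(142*8) = 10/1136.
Cross-multiplying, 10*994 = 9940 < 10224 = 9*1136, so 10/1136 is smaller: the intermediate fraction 7/8 is closer to x than 6/7.

7/8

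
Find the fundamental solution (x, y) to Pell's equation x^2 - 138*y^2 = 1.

(x, y) = (47, 4)

First expand sqrt(138) as a continued fraction. With x_i = (sqrt(138) + m_i)/d_i and (m_0, d_0) = (0, 1): a_0 = floor(sqrt(138)) = 11, since 11^2 = 121 <= 138 < 144 = 12^2.
Iterate m_{i+1} = d_i*a_i - m_i, d_{i+1} = (138 - m_{i+1}^2)/d_i, a_{i+1} = floor((a_0 + m_{i+1})/d_{i+1}):
  m_1 = 1*11 - 0 = 11, d_1 = (138 - 11^2)/1 = 17/1 = 17, a_1 = floor((11 + 11)/17) = 1.
  m_2 = 17*1 - 11 = 6, d_2 = (138 - 6^2)/17 = 102/17 = 6, a_2 = floor((11 + 6)/6) = 2.
  m_3 = 6*2 - 6 = 6, d_3 = (138 - 6^2)/6 = 102/6 = 17, a_3 = floor((11 + 6)/17) = 1.
  m_4 = 17*1 - 6 = 11, d_4 = (138 - 11^2)/17 = 17/17 = 1, a_4 = floor((11 + 11)/1) = 22.
  m_5 = 1*22 - 11 = 11, d_5 = (138 - 11^2)/1 = 17/1 = 17: (m_5, d_5) = (m_1, d_1) = (11, 17), so from here the quotients repeat a_1, ..., a_4; the period length is 4.
So sqrt(138) = [11; (1, 2, 1, 22)] with period length k = 4.
k is even, so the fundamental solution of x^2 - 138y^2 = 1 is (p_{k-1}, q_{k-1}) = (p_3, q_3); compute convergents through index 3.
Convergents (p_i = a_i*p_{i-1} + p_{i-2}, q_i = a_i*q_{i-1} + q_{i-2} with p_{-2}=0, p_{-1}=1, q_{-2}=1, q_{-1}=0):
  i=0: a_0=11, p_0 = 11*1 + 0 = 11, q_0 = 11*0 + 1 = 1.
  i=1: a_1=1, p_1 = 1*11 + 1 = 12, q_1 = 1*1 + 0 = 1.
  i=2: a_2=2, p_2 = 2*12 + 11 = 35, q_2 = 2*1 + 1 = 3.
  i=3: a_3=1, p_3 = 1*35 + 12 = 47, q_3 = 1*3 + 1 = 4.
Check: 47^2 - 138*4^2 = 2209 - 2208 = 1, so (x, y) = (47, 4) solves the equation, and by the theorem it is the least positive solution.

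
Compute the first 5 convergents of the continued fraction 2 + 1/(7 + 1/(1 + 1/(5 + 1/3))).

2/1, 15/7, 17/8, 100/47, 317/149

Using the convergent recurrence p_i = a_i*p_{i-1} + p_{i-2}, q_i = a_i*q_{i-1} + q_{i-2} with p_{-2}=0, p_{-1}=1, q_{-2}=1, q_{-1}=0:
  i=0: a_0=2, p_0 = 2*1 + 0 = 2, q_0 = 2*0 + 1 = 1.
  i=1: a_1=7, p_1 = 7*2 + 1 = 15, q_1 = 7*1 + 0 = 7.
  i=2: a_2=1, p_2 = 1*15 + 2 = 17, q_2 = 1*7 + 1 = 8.
  i=3: a_3=5, p_3 = 5*17 + 15 = 100, q_3 = 5*8 + 7 = 47.
  i=4: a_4=3, p_4 = 3*100 + 17 = 317, q_4 = 3*47 + 8 = 149.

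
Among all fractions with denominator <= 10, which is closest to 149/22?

Expand x = 149/22 as a continued fraction with the Euclidean algorithm:
  149 = 6*22 + 17, so a_0 = 6.
  22 = 1*17 + 5, so a_1 = 1.
  17 = 3*5 + 2, so a_2 = 3.
  5 = 2*2 + 1, so a_3 = 2.
  2 = 2*1 + 0, so a_4 = 2.
so x = [6; 1, 3, 2, 2].
Convergents (p_i = a_i*p_{i-1} + p_{i-2}, q_i = a_i*q_{i-1} + q_{i-2} with p_{-2}=0, p_{-1}=1, q_{-2}=1, q_{-1}=0), until the denominator exceeds 10:
  i=0: a_0=6, p_0 = 6*1 + 0 = 6, q_0 = 6*0 + 1 = 1.
  i=1: a_1=1, p_1 = 1*6 + 1 = 7, q_1 = 1*1 + 0 = 1.
  i=2: a_2=3, p_2 = 3*7 + 6 = 27, q_2 = 3*1 + 1 = 4.
  i=3: a_3=2, p_3 = 2*27 + 7 = 61, q_3 = 2*4 + 1 = 9.
  i=4: a_4=2, p_4 = 2*61 + 27 = 149, q_4 = 2*9 + 4 = 22.
q_4 = 22 > 10, so the last convergent with denominator <= 10 is p_3/q_3 = 61/9.
The closest fraction with denominator <= 10 is either p_3/q_3 or the intermediate fraction (k*p_3 + p_2)/(k*q_3 + q_2) with the largest k >= 1 whose denominator stays <= 10; these approach x as k grows, and every other convergent or intermediate fraction in range is farther away.
Largest k: floor((10 - q_2)/q_3) = floor((10 - 4)/9) = 0.
Since k = 0, no intermediate fraction beyond p_3/q_3 has denominator <= 10, so the convergent 61/9 is the closest (its error is |149*9 - 61*22|/(22*9) = 1/198).

61/9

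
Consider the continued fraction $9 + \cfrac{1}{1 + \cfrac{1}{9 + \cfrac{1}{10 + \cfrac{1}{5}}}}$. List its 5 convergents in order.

9/1, 10/1, 99/10, 1000/101, 5099/515

Using the convergent recurrence p_i = a_i*p_{i-1} + p_{i-2}, q_i = a_i*q_{i-1} + q_{i-2} with p_{-2}=0, p_{-1}=1, q_{-2}=1, q_{-1}=0:
  i=0: a_0=9, p_0 = 9*1 + 0 = 9, q_0 = 9*0 + 1 = 1.
  i=1: a_1=1, p_1 = 1*9 + 1 = 10, q_1 = 1*1 + 0 = 1.
  i=2: a_2=9, p_2 = 9*10 + 9 = 99, q_2 = 9*1 + 1 = 10.
  i=3: a_3=10, p_3 = 10*99 + 10 = 1000, q_3 = 10*10 + 1 = 101.
  i=4: a_4=5, p_4 = 5*1000 + 99 = 5099, q_4 = 5*101 + 10 = 515.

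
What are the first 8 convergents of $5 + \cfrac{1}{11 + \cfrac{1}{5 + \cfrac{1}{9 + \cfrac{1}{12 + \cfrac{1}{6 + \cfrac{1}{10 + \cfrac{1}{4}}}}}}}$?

5/1, 56/11, 285/56, 2621/515, 31737/6236, 193043/37931, 1962167/385546, 8041711/1580115

Using the convergent recurrence p_i = a_i*p_{i-1} + p_{i-2}, q_i = a_i*q_{i-1} + q_{i-2} with p_{-2}=0, p_{-1}=1, q_{-2}=1, q_{-1}=0:
  i=0: a_0=5, p_0 = 5*1 + 0 = 5, q_0 = 5*0 + 1 = 1.
  i=1: a_1=11, p_1 = 11*5 + 1 = 56, q_1 = 11*1 + 0 = 11.
  i=2: a_2=5, p_2 = 5*56 + 5 = 285, q_2 = 5*11 + 1 = 56.
  i=3: a_3=9, p_3 = 9*285 + 56 = 2621, q_3 = 9*56 + 11 = 515.
  i=4: a_4=12, p_4 = 12*2621 + 285 = 31737, q_4 = 12*515 + 56 = 6236.
  i=5: a_5=6, p_5 = 6*31737 + 2621 = 193043, q_5 = 6*6236 + 515 = 37931.
  i=6: a_6=10, p_6 = 10*193043 + 31737 = 1962167, q_6 = 10*37931 + 6236 = 385546.
  i=7: a_7=4, p_7 = 4*1962167 + 193043 = 8041711, q_7 = 4*385546 + 37931 = 1580115.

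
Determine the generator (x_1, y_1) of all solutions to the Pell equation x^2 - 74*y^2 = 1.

First expand sqrt(74) as a continued fraction. With x_i = (sqrt(74) + m_i)/d_i and (m_0, d_0) = (0, 1): a_0 = floor(sqrt(74)) = 8, since 8^2 = 64 <= 74 < 81 = 9^2.
Iterate m_{i+1} = d_i*a_i - m_i, d_{i+1} = (74 - m_{i+1}^2)/d_i, a_{i+1} = floor((a_0 + m_{i+1})/d_{i+1}):
  m_1 = 1*8 - 0 = 8, d_1 = (74 - 8^2)/1 = 10/1 = 10, a_1 = floor((8 + 8)/10) = 1.
  m_2 = 10*1 - 8 = 2, d_2 = (74 - 2^2)/10 = 70/10 = 7, a_2 = floor((8 + 2)/7) = 1.
  m_3 = 7*1 - 2 = 5, d_3 = (74 - 5^2)/7 = 49/7 = 7, a_3 = floor((8 + 5)/7) = 1.
  m_4 = 7*1 - 5 = 2, d_4 = (74 - 2^2)/7 = 70/7 = 10, a_4 = floor((8 + 2)/10) = 1.
  m_5 = 10*1 - 2 = 8, d_5 = (74 - 8^2)/10 = 10/10 = 1, a_5 = floor((8 + 8)/1) = 16.
  m_6 = 1*16 - 8 = 8, d_6 = (74 - 8^2)/1 = 10/1 = 10: (m_6, d_6) = (m_1, d_1) = (8, 10), so from here the quotients repeat a_1, ..., a_5; the period length is 5.
So sqrt(74) = [8; (1, 1, 1, 1, 16)] with period length k = 5.
k is odd, so (p_{k-1}, q_{k-1}) only solves x^2 - 74y^2 = -1 and the fundamental solution of x^2 - 74y^2 = 1 is (p_{2k-1}, q_{2k-1}) = (p_9, q_9); compute convergents through index 9, running through the period twice.
Convergents (p_i = a_i*p_{i-1} + p_{i-2}, q_i = a_i*q_{i-1} + q_{i-2} with p_{-2}=0, p_{-1}=1, q_{-2}=1, q_{-1}=0):
  i=0: a_0=8, p_0 = 8*1 + 0 = 8, q_0 = 8*0 + 1 = 1.
  i=1: a_1=1, p_1 = 1*8 + 1 = 9, q_1 = 1*1 + 0 = 1.
  i=2: a_2=1, p_2 = 1*9 + 8 = 17, q_2 = 1*1 + 1 = 2.
  i=3: a_3=1, p_3 = 1*17 + 9 = 26, q_3 = 1*2 + 1 = 3.
  i=4: a_4=1, p_4 = 1*26 + 17 = 43, q_4 = 1*3 + 2 = 5.
  i=5: a_5=16, p_5 = 16*43 + 26 = 714, q_5 = 16*5 + 3 = 83.
  i=6: a_6=1, p_6 = 1*714 + 43 = 757, q_6 = 1*83 + 5 = 88.
  i=7: a_7=1, p_7 = 1*757 + 714 = 1471, q_7 = 1*88 + 83 = 171.
  i=8: a_8=1, p_8 = 1*1471 + 757 = 2228, q_8 = 1*171 + 88 = 259.
  i=9: a_9=1, p_9 = 1*2228 + 1471 = 3699, q_9 = 1*259 + 171 = 430.
Indeed p_4^2 - 74*q_4^2 = 1849 - 1850 = -1, not +1.
Check: 3699^2 - 74*430^2 = 13682601 - 13682600 = 1, so (x, y) = (3699, 430) solves the equation, and by the theorem it is the least positive solution.

(x, y) = (3699, 430)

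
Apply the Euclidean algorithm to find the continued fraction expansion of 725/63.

[11; 1, 1, 31]

Run the Euclidean algorithm on 725 and 63; the successive quotients are the partial quotients a_0, a_1, ... (each step inverts the fractional part left over by the previous one):
  725 = 11*63 + 32, so a_0 = 11.
  63 = 1*32 + 31, so a_1 = 1.
  32 = 1*31 + 1, so a_2 = 1.
  31 = 31*1 + 0, so a_3 = 31.
The remainder reaches 0 after 4 divisions, so the expansion has 4 partial quotients, read off in order.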